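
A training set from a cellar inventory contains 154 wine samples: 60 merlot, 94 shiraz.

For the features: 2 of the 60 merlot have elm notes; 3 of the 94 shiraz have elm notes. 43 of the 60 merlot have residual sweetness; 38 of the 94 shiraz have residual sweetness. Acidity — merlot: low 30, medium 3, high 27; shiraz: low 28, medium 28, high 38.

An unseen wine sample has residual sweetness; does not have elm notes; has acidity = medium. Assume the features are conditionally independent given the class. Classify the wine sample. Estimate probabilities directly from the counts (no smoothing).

shiraz

merlot: (60/154) × (58/60) × (43/60) × (3/60) ≈ 0.0134957
shiraz: (94/154) × (91/94) × (38/94) × (28/94) ≈ 0.0711552
Highest score → shiraz.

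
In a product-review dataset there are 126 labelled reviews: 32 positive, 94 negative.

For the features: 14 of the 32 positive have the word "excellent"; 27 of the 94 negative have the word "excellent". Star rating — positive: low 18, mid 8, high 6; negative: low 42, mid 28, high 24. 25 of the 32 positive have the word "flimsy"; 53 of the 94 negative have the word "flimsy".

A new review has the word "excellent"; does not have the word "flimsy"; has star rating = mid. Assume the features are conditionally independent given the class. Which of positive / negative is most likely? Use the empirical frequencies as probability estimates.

positive: (32/126) × (14/32) × (8/32) × (7/32) ≈ 0.00607639
negative: (94/126) × (27/94) × (28/94) × (41/94) ≈ 0.0278407
Highest score → negative.

negative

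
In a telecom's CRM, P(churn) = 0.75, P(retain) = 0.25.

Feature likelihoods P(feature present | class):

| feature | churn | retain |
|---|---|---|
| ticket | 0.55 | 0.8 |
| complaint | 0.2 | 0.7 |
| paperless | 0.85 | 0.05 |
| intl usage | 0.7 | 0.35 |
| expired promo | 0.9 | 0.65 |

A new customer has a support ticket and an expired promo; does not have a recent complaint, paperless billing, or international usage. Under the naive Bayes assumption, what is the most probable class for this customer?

churn: 0.75 × 0.55 × (1−0.2) × (1−0.85) × (1−0.7) × 0.9 = 0.013365
retain: 0.25 × 0.8 × (1−0.7) × (1−0.05) × (1−0.35) × 0.65 = 0.0240825
Highest score → retain.

retain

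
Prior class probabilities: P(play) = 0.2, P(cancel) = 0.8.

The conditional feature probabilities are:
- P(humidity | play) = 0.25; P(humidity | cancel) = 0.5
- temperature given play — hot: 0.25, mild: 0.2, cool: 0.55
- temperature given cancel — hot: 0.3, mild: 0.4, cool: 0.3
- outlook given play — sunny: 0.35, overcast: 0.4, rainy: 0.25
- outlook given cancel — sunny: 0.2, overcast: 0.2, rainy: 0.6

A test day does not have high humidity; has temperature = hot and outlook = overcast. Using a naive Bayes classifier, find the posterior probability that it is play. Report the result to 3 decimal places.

0.385

play: 0.2 × (1−0.25) × 0.25 × 0.4 = 0.015
cancel: 0.8 × (1−0.5) × 0.3 × 0.2 = 0.024
P(play | x) = 0.015 / 0.039 ≈ 0.385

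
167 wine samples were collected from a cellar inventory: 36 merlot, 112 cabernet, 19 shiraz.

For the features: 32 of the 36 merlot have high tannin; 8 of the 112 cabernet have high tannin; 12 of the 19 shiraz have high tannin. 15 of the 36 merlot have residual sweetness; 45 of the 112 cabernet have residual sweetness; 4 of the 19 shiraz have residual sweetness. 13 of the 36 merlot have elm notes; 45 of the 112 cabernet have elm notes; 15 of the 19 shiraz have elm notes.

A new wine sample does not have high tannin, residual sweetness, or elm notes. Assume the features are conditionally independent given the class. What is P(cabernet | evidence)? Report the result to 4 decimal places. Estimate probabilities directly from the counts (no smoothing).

0.9334

merlot: (36/167) × (4/36) × (21/36) × (23/36) ≈ 0.00892659
cabernet: (112/167) × (104/112) × (67/112) × (67/112) ≈ 0.222859
shiraz: (19/167) × (7/19) × (15/19) × (4/19) ≈ 0.00696668
P(cabernet | x) = 0.222859 / 0.23875227 ≈ 0.9334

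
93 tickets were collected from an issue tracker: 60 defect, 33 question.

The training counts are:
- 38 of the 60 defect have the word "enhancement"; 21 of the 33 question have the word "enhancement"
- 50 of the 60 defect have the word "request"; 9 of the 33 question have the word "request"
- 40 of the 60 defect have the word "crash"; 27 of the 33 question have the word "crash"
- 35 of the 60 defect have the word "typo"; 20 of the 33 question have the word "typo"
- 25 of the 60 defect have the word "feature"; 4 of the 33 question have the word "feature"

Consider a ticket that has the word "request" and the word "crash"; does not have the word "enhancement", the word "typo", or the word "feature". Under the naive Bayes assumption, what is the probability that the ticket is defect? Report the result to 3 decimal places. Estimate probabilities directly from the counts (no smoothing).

0.762

defect: (60/93) × (22/60) × (50/60) × (40/60) × (25/60) × (35/60) ≈ 0.0319428
question: (33/93) × (12/33) × (9/33) × (27/33) × (13/33) × (29/33) ≈ 0.00996759
P(defect | x) = 0.0319428 / 0.04191039 ≈ 0.762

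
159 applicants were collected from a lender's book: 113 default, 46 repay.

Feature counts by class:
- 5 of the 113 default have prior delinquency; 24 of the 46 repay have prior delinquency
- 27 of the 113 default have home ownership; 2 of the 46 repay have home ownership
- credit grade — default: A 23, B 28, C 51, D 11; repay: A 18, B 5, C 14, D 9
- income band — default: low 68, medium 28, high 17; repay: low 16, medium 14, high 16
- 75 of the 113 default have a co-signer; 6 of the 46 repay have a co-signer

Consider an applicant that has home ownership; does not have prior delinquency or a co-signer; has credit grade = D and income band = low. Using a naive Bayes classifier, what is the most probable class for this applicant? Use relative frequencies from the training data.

default: (113/159) × (108/113) × (27/113) × (11/113) × (68/113) × (38/113) ≈ 0.00319714
repay: (46/159) × (22/46) × (2/46) × (9/46) × (16/46) × (40/46) ≈ 0.000355997
Highest score → default.

default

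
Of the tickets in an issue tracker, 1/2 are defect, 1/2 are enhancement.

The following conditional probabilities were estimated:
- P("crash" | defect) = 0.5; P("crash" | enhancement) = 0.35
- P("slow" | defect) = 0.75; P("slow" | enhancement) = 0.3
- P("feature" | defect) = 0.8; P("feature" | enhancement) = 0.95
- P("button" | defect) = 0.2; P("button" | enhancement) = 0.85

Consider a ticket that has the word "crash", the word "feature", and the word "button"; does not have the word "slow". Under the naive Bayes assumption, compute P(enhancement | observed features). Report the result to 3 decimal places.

defect: 0.5 × 0.5 × (1−0.75) × 0.8 × 0.2 = 0.01
enhancement: 0.5 × 0.35 × (1−0.3) × 0.95 × 0.85 = 0.09891875
P(enhancement | x) = 0.09891875 / 0.10891875 ≈ 0.908

0.908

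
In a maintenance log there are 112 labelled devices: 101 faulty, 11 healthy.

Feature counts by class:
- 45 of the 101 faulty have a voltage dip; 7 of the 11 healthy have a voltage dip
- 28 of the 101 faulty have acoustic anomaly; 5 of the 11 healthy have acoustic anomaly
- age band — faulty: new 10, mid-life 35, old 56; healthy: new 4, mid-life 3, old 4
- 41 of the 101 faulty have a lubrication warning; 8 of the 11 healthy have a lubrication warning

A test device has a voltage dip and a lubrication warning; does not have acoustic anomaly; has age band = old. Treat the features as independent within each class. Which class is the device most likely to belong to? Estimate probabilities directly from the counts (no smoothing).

faulty

faulty: (101/112) × (45/101) × (73/101) × (56/101) × (41/101) ≈ 0.065362
healthy: (11/112) × (7/11) × (6/11) × (4/11) × (8/11) ≈ 0.00901578
Highest score → faulty.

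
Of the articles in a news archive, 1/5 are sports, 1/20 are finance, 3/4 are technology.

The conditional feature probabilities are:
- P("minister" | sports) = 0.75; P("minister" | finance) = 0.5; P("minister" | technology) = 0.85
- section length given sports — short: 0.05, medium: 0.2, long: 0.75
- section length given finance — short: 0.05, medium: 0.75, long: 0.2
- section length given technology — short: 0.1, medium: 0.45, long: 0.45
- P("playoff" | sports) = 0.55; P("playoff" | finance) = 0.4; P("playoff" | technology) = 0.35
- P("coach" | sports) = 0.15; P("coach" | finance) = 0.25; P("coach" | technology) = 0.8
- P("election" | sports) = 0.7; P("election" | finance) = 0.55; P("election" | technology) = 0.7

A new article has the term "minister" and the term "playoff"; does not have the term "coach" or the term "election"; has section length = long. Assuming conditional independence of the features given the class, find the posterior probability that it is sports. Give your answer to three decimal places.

0.702

sports: 0.2 × 0.75 × 0.75 × 0.55 × (1−0.15) × (1−0.7) = 0.015778125
finance: 0.05 × 0.5 × 0.2 × 0.4 × (1−0.25) × (1−0.55) = 0.000675
technology: 0.75 × 0.85 × 0.45 × 0.35 × (1−0.8) × (1−0.7) = 0.006024375
P(sports | x) = 0.015778125 / 0.0224775 ≈ 0.702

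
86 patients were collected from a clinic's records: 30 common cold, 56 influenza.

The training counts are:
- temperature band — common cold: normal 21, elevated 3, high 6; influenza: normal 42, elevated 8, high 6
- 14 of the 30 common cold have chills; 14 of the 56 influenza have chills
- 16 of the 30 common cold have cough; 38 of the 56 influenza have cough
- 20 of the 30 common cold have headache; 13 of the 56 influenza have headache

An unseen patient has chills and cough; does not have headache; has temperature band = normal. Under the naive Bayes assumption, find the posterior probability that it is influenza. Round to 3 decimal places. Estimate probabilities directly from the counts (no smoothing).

common cold: (30/86) × (21/30) × (14/30) × (16/30) × (10/30) ≈ 0.0202584
influenza: (56/86) × (42/56) × (14/56) × (38/56) × (43/56) ≈ 0.0636161
P(influenza | x) = 0.0636161 / 0.0838745 ≈ 0.758

0.758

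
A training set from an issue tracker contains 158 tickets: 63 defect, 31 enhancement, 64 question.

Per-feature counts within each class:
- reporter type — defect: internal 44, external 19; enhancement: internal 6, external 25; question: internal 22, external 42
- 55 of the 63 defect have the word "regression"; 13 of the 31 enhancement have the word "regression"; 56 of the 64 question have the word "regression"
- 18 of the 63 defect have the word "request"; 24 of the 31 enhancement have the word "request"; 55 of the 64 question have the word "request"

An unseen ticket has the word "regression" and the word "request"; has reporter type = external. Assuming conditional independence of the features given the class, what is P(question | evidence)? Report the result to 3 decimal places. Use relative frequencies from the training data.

0.711

defect: (63/158) × (19/63) × (55/63) × (18/63) ≈ 0.0299951
enhancement: (31/158) × (25/31) × (13/31) × (24/31) ≈ 0.0513705
question: (64/158) × (42/64) × (56/64) × (55/64) ≈ 0.199886
P(question | x) = 0.199886 / 0.2812516 ≈ 0.711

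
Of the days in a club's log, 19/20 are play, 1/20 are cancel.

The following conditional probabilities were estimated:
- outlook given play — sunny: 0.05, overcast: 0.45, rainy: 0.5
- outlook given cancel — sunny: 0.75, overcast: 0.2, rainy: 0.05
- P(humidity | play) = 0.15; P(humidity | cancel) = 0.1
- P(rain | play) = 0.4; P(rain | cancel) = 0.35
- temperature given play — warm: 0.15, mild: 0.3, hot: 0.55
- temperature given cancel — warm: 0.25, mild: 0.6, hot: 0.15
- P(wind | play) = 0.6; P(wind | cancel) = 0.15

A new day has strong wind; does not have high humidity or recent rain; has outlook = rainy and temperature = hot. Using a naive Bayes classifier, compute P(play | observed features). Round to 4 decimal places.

0.9996

play: 0.95 × 0.5 × (1−0.15) × (1−0.4) × 0.55 × 0.6 = 0.0799425
cancel: 0.05 × 0.05 × (1−0.1) × (1−0.35) × 0.15 × 0.15 = 0.00003290625
P(play | x) = 0.0799425 / 0.07997540625 ≈ 0.9996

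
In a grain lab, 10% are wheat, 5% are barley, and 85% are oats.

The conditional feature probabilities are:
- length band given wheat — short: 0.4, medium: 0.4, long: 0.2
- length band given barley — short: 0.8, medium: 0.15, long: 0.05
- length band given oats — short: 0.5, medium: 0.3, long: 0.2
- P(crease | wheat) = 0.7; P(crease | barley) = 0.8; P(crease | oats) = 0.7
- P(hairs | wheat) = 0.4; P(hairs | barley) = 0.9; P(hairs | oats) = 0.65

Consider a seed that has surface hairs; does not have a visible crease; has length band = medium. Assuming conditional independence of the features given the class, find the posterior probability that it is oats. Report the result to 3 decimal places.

0.890

wheat: 0.1 × 0.4 × (1−0.7) × 0.4 = 0.0048
barley: 0.05 × 0.15 × (1−0.8) × 0.9 = 0.00135
oats: 0.85 × 0.3 × (1−0.7) × 0.65 = 0.049725
P(oats | x) = 0.049725 / 0.055875 ≈ 0.890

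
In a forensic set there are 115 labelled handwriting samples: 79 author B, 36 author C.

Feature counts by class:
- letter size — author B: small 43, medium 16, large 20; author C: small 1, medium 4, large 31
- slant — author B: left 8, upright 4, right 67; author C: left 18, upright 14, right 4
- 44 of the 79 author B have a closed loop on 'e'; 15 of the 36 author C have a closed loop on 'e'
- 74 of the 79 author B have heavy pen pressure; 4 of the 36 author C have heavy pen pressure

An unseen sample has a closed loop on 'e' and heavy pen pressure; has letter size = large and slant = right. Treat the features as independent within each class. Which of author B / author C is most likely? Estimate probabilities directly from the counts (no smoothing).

author B: (79/115) × (20/79) × (67/79) × (44/79) × (74/79) ≈ 0.0769503
author C: (36/115) × (31/36) × (4/36) × (15/36) × (4/36) ≈ 0.00138665
Highest score → author B.

author B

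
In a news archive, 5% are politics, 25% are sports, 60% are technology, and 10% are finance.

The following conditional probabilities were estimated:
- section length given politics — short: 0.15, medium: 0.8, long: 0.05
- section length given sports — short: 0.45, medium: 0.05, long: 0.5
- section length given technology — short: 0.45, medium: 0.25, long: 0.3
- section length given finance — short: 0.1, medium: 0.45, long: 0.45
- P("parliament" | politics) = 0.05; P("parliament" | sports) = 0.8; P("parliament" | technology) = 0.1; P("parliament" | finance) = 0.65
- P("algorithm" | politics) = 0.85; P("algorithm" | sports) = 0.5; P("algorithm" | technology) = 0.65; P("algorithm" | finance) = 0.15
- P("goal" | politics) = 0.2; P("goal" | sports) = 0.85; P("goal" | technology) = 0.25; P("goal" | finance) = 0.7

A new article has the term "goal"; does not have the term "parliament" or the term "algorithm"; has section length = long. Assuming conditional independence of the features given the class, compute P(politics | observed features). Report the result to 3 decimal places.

politics: 0.05 × 0.05 × (1−0.05) × (1−0.85) × 0.2 = 0.00007125
sports: 0.25 × 0.5 × (1−0.8) × (1−0.5) × 0.85 = 0.010625
technology: 0.6 × 0.3 × (1−0.1) × (1−0.65) × 0.25 = 0.014175
finance: 0.1 × 0.45 × (1−0.65) × (1−0.15) × 0.7 = 0.00937125
P(politics | x) = 0.00007125 / 0.0342425 ≈ 0.002

0.002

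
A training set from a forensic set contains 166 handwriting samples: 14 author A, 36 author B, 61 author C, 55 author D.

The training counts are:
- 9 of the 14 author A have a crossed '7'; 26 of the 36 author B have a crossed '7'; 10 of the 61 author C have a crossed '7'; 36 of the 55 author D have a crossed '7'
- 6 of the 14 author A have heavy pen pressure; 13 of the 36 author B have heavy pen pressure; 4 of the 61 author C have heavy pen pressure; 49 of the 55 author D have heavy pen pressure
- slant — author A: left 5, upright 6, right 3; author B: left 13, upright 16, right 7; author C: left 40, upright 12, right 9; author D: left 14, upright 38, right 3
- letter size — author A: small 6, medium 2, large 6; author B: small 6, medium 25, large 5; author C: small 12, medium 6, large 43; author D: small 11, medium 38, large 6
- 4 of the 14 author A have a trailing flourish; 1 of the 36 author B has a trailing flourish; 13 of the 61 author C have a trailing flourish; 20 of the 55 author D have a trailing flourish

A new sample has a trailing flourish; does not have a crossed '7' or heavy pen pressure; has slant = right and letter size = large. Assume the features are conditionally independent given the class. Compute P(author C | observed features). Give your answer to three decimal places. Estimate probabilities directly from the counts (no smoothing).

author A: (14/166) × (5/14) × (8/14) × (3/14) × (6/14) × (4/14) ≈ 0.000451619
author B: (36/166) × (10/36) × (23/36) × (7/36) × (5/36) × (1/36) ≈ 0.0000288721
author C: (61/166) × (51/61) × (57/61) × (9/61) × (43/61) × (13/61) ≈ 0.00636315
author D: (55/166) × (19/55) × (6/55) × (3/55) × (6/55) × (20/55) ≈ 0.0000270177
P(author C | x) = 0.00636315 / 0.0068706588 ≈ 0.926

0.926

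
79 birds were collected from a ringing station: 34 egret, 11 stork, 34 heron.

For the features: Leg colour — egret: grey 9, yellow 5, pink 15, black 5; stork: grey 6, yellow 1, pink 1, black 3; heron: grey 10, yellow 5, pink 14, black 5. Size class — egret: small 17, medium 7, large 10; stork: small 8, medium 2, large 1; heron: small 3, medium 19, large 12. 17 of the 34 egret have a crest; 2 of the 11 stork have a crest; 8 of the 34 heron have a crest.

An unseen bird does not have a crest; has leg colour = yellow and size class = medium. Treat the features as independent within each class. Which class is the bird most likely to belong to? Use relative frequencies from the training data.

egret: (34/79) × (5/34) × (7/34) × (17/34) ≈ 0.00651526
stork: (11/79) × (1/11) × (2/11) × (9/11) ≈ 0.00188304
heron: (34/79) × (5/34) × (19/34) × (26/34) ≈ 0.0270466
Highest score → heron.

heron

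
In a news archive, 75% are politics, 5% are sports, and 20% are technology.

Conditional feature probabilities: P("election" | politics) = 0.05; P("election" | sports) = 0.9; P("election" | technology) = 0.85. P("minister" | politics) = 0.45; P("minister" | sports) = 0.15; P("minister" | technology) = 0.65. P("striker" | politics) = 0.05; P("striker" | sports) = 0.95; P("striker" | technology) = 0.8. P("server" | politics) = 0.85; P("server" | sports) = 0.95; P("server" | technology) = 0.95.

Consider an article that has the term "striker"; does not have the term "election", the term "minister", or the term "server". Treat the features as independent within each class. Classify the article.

politics

politics: 0.75 × (1−0.05) × (1−0.45) × 0.05 × (1−0.85) = 0.0029390625
sports: 0.05 × (1−0.9) × (1−0.15) × 0.95 × (1−0.95) = 0.000201875
technology: 0.2 × (1−0.85) × (1−0.65) × 0.8 × (1−0.95) = 0.00042
Highest score → politics.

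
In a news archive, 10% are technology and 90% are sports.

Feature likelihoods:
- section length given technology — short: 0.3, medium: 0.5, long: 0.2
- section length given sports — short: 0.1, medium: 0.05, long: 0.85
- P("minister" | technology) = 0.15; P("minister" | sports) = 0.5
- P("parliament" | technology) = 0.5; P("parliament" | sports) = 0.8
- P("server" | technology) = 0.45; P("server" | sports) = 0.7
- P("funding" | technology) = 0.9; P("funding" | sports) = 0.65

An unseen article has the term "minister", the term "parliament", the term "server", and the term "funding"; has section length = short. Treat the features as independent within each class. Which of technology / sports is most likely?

sports

technology: 0.1 × 0.3 × 0.15 × 0.5 × 0.45 × 0.9 = 0.00091125
sports: 0.9 × 0.1 × 0.5 × 0.8 × 0.7 × 0.65 = 0.01638
Highest score → sports.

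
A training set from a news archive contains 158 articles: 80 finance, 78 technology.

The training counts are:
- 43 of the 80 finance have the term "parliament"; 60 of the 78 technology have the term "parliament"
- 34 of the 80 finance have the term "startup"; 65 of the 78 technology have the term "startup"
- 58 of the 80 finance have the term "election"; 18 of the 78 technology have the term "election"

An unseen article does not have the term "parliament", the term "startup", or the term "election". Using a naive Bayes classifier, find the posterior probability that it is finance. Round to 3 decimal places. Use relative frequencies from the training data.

finance: (80/158) × (37/80) × (46/80) × (22/80) ≈ 0.0370293
technology: (78/158) × (18/78) × (13/78) × (60/78) ≈ 0.0146056
P(finance | x) = 0.0370293 / 0.0516349 ≈ 0.717

0.717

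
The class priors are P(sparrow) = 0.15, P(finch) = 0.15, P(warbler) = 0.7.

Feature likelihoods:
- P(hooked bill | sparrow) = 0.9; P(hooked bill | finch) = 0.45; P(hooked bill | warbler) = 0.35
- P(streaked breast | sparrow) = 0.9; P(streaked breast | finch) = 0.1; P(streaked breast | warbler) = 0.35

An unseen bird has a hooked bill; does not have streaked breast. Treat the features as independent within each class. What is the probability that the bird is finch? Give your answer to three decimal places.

sparrow: 0.15 × 0.9 × (1−0.9) = 0.0135
finch: 0.15 × 0.45 × (1−0.1) = 0.06075
warbler: 0.7 × 0.35 × (1−0.35) = 0.15925
P(finch | x) = 0.06075 / 0.2335 ≈ 0.260

0.260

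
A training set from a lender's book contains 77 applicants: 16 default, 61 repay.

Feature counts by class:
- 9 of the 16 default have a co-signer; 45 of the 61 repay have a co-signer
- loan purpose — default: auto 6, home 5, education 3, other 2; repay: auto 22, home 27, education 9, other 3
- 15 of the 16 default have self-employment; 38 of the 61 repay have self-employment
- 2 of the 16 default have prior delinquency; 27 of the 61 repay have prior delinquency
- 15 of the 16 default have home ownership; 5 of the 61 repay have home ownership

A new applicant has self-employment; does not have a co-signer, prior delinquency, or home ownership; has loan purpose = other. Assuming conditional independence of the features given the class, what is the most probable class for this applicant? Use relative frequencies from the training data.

default: (16/77) × (7/16) × (2/16) × (15/16) × (14/16) × (1/16) ≈ 0.000582608
repay: (61/77) × (16/61) × (3/61) × (38/61) × (34/61) × (56/61) ≈ 0.00325748
Highest score → repay.

repay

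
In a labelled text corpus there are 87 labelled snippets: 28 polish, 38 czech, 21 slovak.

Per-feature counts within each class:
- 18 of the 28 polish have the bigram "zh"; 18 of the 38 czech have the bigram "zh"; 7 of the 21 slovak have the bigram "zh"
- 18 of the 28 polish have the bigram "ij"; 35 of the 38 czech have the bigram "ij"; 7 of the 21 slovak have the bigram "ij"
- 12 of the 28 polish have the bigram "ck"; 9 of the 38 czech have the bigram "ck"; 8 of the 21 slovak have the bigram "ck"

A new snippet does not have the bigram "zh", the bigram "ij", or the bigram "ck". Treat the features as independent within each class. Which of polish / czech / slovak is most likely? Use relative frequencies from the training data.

slovak

polish: (28/87) × (10/28) × (10/28) × (16/28) ≈ 0.0234577
czech: (38/87) × (20/38) × (3/38) × (29/38) ≈ 0.0138504
slovak: (21/87) × (14/21) × (14/21) × (13/21) ≈ 0.0664112
Highest score → slovak.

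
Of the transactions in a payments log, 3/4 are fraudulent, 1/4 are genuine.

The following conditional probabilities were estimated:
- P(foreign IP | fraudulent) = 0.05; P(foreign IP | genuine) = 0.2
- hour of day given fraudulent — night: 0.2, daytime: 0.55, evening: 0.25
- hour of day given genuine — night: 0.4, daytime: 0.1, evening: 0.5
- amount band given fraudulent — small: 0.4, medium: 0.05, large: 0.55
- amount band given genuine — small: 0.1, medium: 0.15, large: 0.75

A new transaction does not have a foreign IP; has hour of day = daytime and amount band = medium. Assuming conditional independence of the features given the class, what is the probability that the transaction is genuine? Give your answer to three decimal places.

fraudulent: 0.75 × (1−0.05) × 0.55 × 0.05 = 0.01959375
genuine: 0.25 × (1−0.2) × 0.1 × 0.15 = 0.003
P(genuine | x) = 0.003 / 0.02259375 ≈ 0.133

0.133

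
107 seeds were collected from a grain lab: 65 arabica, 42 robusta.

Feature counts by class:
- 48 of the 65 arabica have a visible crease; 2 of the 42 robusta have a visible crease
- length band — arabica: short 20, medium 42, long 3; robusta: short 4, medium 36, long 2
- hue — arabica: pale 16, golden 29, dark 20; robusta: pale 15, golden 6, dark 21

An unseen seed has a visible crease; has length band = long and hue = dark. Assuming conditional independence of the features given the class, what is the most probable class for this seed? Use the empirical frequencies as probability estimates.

arabica: (65/107) × (48/65) × (3/65) × (20/65) ≈ 0.00637062
robusta: (42/107) × (2/42) × (2/42) × (21/42) ≈ 0.000445038
Highest score → arabica.

arabica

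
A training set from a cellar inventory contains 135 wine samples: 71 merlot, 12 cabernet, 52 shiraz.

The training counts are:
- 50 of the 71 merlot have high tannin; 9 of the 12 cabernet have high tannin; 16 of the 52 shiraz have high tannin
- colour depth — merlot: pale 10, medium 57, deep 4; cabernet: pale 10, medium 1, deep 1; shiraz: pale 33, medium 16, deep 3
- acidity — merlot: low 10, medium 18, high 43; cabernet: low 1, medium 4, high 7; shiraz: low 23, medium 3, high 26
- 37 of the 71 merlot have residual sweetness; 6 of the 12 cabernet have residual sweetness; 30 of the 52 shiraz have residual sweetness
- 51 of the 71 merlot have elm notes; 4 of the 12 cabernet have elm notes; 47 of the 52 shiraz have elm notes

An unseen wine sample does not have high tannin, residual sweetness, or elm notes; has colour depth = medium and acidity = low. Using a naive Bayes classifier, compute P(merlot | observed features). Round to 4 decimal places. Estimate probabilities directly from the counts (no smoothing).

merlot: (71/135) × (21/71) × (57/71) × (10/71) × (34/71) × (20/71) ≈ 0.00237266
cabernet: (12/135) × (3/12) × (1/12) × (1/12) × (6/12) × (8/12) ≈ 0.0000514403
shiraz: (52/135) × (36/52) × (16/52) × (23/52) × (22/52) × (5/52) ≈ 0.00147637
P(merlot | x) = 0.00237266 / 0.0039004703 ≈ 0.6083

0.6083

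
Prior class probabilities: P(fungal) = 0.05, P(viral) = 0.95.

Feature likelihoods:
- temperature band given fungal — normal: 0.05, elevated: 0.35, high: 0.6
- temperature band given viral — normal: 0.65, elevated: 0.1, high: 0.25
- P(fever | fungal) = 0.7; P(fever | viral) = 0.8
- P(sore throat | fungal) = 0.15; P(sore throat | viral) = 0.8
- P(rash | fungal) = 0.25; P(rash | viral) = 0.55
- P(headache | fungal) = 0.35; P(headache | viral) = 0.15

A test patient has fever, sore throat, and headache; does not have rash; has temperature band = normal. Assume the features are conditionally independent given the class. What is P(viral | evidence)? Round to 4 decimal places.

fungal: 0.05 × 0.05 × 0.7 × 0.15 × (1−0.25) × 0.35 = 0.00006890625
viral: 0.95 × 0.65 × 0.8 × 0.8 × (1−0.55) × 0.15 = 0.026676
P(viral | x) = 0.026676 / 0.02674490625 ≈ 0.9974

0.9974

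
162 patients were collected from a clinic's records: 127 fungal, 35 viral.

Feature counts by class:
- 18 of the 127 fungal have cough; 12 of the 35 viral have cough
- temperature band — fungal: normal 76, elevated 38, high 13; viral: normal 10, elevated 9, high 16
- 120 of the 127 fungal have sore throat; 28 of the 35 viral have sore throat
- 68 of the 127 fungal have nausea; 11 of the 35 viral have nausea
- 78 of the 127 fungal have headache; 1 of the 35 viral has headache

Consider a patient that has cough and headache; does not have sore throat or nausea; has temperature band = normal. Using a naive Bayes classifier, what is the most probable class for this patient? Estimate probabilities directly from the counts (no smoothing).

fungal: (127/162) × (18/127) × (76/127) × (7/127) × (59/127) × (78/127) ≈ 0.00104568
viral: (35/162) × (12/35) × (10/35) × (7/35) × (24/35) × (1/35) ≈ 0.0000829284
Highest score → fungal.

fungal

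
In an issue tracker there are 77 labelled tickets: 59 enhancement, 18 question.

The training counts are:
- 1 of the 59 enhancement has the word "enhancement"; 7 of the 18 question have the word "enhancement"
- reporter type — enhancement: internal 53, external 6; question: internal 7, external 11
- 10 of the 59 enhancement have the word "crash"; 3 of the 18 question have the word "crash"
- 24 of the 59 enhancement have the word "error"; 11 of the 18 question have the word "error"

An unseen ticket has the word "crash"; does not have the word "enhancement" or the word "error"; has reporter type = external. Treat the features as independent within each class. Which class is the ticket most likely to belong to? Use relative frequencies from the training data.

enhancement

enhancement: (59/77) × (58/59) × (6/59) × (10/59) × (35/59) ≈ 0.00770195
question: (18/77) × (11/18) × (11/18) × (3/18) × (7/18) ≈ 0.00565844
Highest score → enhancement.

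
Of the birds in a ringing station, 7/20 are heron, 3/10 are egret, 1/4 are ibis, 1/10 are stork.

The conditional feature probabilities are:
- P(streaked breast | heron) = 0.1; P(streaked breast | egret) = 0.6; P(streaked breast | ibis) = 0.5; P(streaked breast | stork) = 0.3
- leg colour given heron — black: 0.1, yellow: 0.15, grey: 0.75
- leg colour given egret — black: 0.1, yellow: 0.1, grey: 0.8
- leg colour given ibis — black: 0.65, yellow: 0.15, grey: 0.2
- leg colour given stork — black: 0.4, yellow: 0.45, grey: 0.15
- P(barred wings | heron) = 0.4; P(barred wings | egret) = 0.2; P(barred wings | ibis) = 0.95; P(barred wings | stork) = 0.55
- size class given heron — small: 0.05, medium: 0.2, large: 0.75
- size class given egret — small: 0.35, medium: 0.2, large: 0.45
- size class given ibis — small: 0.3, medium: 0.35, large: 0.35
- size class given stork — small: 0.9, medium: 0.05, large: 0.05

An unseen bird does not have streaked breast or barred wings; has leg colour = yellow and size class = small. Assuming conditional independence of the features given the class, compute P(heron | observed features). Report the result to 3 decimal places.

heron: 0.35 × (1−0.1) × 0.15 × (1−0.4) × 0.05 = 0.0014175
egret: 0.3 × (1−0.6) × 0.1 × (1−0.2) × 0.35 = 0.00336
ibis: 0.25 × (1−0.5) × 0.15 × (1−0.95) × 0.3 = 0.00028125
stork: 0.1 × (1−0.3) × 0.45 × (1−0.55) × 0.9 = 0.0127575
P(heron | x) = 0.0014175 / 0.01781625 ≈ 0.080

0.080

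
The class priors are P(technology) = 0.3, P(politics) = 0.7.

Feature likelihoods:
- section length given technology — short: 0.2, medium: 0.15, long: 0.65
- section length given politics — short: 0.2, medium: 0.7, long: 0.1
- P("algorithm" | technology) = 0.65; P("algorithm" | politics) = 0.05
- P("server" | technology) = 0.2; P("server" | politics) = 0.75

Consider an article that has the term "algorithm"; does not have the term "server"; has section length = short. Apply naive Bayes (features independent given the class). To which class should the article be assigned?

technology

technology: 0.3 × 0.2 × 0.65 × (1−0.2) = 0.0312
politics: 0.7 × 0.2 × 0.05 × (1−0.75) = 0.00175
Highest score → technology.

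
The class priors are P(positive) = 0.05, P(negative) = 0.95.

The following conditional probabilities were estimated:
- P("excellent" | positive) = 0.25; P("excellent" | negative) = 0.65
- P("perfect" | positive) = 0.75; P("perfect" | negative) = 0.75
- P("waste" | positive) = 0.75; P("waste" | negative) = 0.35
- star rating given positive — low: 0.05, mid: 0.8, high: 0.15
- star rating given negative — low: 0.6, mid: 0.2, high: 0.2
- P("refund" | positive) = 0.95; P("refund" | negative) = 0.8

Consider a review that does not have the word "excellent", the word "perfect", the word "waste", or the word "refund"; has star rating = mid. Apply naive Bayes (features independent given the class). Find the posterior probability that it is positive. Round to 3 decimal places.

positive: 0.05 × (1−0.25) × (1−0.75) × (1−0.75) × 0.8 × (1−0.95) = 0.00009375
negative: 0.95 × (1−0.65) × (1−0.75) × (1−0.35) × 0.2 × (1−0.8) = 0.00216125
P(positive | x) = 0.00009375 / 0.002255 ≈ 0.042

0.042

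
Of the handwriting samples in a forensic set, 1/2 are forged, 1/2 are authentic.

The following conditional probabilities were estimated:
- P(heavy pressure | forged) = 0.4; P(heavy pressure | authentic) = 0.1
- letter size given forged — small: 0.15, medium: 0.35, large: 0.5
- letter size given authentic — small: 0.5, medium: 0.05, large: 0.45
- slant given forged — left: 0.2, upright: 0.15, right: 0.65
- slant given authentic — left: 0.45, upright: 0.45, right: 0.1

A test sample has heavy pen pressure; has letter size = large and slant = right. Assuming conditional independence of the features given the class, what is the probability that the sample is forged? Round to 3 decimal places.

forged: 0.5 × 0.4 × 0.5 × 0.65 = 0.065
authentic: 0.5 × 0.1 × 0.45 × 0.1 = 0.00225
P(forged | x) = 0.065 / 0.06725 ≈ 0.967

0.967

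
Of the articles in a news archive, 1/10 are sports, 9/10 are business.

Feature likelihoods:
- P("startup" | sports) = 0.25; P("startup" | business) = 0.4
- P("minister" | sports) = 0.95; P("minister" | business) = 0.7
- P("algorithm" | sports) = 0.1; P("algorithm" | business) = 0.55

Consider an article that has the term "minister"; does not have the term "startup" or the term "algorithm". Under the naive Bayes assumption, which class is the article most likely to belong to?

business

sports: 0.1 × (1−0.25) × 0.95 × (1−0.1) = 0.064125
business: 0.9 × (1−0.4) × 0.7 × (1−0.55) = 0.1701
Highest score → business.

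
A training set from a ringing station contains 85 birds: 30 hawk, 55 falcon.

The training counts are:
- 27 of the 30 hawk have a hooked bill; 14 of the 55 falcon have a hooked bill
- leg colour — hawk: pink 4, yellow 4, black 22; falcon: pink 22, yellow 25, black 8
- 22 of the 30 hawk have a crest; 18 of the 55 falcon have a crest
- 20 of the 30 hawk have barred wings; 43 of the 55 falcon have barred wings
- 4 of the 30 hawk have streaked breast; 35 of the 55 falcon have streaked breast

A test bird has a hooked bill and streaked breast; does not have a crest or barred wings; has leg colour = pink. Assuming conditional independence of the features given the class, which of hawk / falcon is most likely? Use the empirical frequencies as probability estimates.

hawk: (30/85) × (27/30) × (4/30) × (8/30) × (10/30) × (4/30) ≈ 0.000501961
falcon: (55/85) × (14/55) × (22/55) × (37/55) × (12/55) × (35/55) ≈ 0.00615364
Highest score → falcon.

falcon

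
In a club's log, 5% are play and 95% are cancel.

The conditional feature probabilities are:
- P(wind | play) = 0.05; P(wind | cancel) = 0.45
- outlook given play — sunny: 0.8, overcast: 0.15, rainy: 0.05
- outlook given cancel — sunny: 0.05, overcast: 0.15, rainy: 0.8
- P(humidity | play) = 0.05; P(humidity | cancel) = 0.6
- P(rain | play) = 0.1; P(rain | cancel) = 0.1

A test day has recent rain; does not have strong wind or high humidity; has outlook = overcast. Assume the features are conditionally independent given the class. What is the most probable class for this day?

cancel

play: 0.05 × (1−0.05) × 0.15 × (1−0.05) × 0.1 = 0.000676875
cancel: 0.95 × (1−0.45) × 0.15 × (1−0.6) × 0.1 = 0.003135
Highest score → cancel.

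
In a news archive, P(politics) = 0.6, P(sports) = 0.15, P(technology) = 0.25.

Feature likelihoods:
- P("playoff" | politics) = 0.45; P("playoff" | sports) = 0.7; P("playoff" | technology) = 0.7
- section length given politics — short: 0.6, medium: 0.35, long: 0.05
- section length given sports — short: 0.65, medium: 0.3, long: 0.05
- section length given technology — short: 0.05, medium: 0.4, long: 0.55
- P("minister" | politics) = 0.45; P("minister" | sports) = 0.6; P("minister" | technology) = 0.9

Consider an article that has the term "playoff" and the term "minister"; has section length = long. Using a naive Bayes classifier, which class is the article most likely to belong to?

politics: 0.6 × 0.45 × 0.05 × 0.45 = 0.006075
sports: 0.15 × 0.7 × 0.05 × 0.6 = 0.00315
technology: 0.25 × 0.7 × 0.55 × 0.9 = 0.086625
Highest score → technology.

technology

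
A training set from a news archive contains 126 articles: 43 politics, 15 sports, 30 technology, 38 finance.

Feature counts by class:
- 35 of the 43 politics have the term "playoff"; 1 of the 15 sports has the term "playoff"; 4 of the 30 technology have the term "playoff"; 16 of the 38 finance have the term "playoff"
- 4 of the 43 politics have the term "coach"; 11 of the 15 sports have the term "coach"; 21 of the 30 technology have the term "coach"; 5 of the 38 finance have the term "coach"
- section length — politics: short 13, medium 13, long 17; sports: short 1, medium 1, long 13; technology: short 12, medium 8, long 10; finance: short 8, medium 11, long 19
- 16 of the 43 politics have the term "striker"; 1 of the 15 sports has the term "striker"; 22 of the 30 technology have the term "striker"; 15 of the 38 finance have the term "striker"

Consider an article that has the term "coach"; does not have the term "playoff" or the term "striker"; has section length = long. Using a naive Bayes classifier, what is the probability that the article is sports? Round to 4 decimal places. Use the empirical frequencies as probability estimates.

0.7561

politics: (43/126) × (8/43) × (4/43) × (17/43) × (27/43) ≈ 0.00146618
sports: (15/126) × (14/15) × (11/15) × (13/15) × (14/15) ≈ 0.0659095
technology: (30/126) × (26/30) × (21/30) × (10/30) × (8/30) ≈ 0.0128395
finance: (38/126) × (22/38) × (5/38) × (19/38) × (23/38) ≈ 0.00695269
P(sports | x) = 0.0659095 / 0.08716787 ≈ 0.7561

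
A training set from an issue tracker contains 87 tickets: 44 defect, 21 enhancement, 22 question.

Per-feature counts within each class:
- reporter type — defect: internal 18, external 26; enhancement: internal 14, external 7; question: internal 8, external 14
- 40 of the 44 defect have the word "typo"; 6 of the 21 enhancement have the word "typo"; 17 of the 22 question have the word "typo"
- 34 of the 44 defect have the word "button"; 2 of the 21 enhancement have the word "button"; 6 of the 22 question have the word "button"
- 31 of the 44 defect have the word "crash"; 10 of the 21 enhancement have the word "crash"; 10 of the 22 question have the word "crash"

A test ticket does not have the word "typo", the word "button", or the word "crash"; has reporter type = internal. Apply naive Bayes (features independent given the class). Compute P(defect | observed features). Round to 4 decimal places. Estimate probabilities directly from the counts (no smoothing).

defect: (44/87) × (18/44) × (4/44) × (10/44) × (13/44) ≈ 0.00126299
enhancement: (21/87) × (14/21) × (15/21) × (19/21) × (11/21) ≈ 0.0544739
question: (22/87) × (8/22) × (5/22) × (16/22) × (12/22) ≈ 0.00829037
P(defect | x) = 0.00126299 / 0.06402726 ≈ 0.0197

0.0197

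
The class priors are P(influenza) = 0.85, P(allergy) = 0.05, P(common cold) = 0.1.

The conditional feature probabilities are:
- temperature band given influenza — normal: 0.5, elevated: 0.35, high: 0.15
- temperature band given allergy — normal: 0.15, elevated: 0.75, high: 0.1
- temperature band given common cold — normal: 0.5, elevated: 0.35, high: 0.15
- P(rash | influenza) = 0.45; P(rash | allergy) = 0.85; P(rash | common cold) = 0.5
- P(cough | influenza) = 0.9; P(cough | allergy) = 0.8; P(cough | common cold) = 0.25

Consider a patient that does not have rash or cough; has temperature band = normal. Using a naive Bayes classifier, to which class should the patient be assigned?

influenza: 0.85 × 0.5 × (1−0.45) × (1−0.9) = 0.023375
allergy: 0.05 × 0.15 × (1−0.85) × (1−0.8) = 0.000225
common cold: 0.1 × 0.5 × (1−0.5) × (1−0.25) = 0.01875
Highest score → influenza.

influenza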